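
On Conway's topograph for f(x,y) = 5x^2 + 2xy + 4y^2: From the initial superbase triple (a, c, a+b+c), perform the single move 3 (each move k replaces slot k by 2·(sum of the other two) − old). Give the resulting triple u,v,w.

start (5,4,11) = (f(1,0),f(0,1),f(1,1))
replace slot 3: 2·(5+4) − 11 = 7 → (5,4,7)

5,4,7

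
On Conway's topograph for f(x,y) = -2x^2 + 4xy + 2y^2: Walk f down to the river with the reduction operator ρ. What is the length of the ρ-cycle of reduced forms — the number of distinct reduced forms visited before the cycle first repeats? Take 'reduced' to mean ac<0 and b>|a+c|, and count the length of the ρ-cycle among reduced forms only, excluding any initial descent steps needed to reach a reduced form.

D = 32, ⌊√D⌋ = 5
river: ρ → (2,4,-2)
river: ρ → (-2,4,2)
ρ-cycle length = 2 (tail of 0 descent steps not counted)

2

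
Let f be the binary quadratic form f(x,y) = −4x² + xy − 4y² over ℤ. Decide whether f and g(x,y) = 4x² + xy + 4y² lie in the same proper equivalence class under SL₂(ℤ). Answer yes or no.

D₁ = -63, D₂ = -63
f is negative-definite; reduce −f:
−f: flip: (4,-1,4)→(4,1,4)
−f: reduced (well bottom): (4,1,4) with a≤c, −a<b≤a
flip sign back: reduced form of f is (-4,-1,-4)
g: reduced (well bottom): (4,1,4) with a≤c, −a<b≤a
reduced forms (-4, -1, -4) vs (4, 1, 4) ⇒ inequivalent

no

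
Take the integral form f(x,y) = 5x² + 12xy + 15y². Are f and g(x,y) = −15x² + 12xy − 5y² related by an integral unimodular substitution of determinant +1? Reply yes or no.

D₁ = -156, D₂ = -156
f: translate: b→2 (≡12 mod 10), so (5,12,15)→(5,2,8)
f: reduced (well bottom): (5,2,8) with a≤c, −a<b≤a
g is negative-definite; reduce −g:
−g: flip: (15,-12,5)→(5,12,15)
−g: translate: b→2 (≡12 mod 10), so (5,12,15)→(5,2,8)
−g: reduced (well bottom): (5,2,8) with a≤c, −a<b≤a
flip sign back: reduced form of g is (-5,-2,-8)
reduced forms (5, 2, 8) vs (-5, -2, -8) ⇒ inequivalent

no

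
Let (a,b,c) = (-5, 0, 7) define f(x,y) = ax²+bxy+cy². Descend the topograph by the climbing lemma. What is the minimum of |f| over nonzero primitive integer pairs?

descent: ρ → (7,0,-5)
descent: ρ → (-5,10,2)  [lands on river]
river: ρ → (2,10,-5)
closes: descent 2, river 2
min |a| on river = 2

2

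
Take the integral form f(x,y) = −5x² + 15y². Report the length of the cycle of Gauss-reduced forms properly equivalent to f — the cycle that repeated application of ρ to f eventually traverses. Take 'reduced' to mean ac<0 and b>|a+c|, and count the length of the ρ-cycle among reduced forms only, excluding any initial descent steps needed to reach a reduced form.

D = 300, ⌊√D⌋ = 17
descent: ρ → (15,0,-5)
descent: ρ → (-5,10,10)  [lands on river]
river: ρ → (10,10,-5)
ρ-cycle length = 2 (tail of 2 descent steps not counted)

2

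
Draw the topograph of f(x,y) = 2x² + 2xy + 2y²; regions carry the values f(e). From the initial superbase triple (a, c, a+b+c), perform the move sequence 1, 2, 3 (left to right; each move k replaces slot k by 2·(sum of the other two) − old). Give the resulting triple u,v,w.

start (2,2,6) = (f(1,0),f(0,1),f(1,1))
replace slot 1: 2·(2+6) − 2 = 14 → (14,2,6)
replace slot 2: 2·(14+6) − 2 = 38 → (14,38,6)
replace slot 3: 2·(14+38) − 6 = 98 → (14,38,98)

14,38,98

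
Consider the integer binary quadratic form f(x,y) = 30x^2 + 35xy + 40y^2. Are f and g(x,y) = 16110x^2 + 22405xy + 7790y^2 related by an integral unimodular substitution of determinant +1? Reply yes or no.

D₁ = -3575, D₂ = -3575
f: translate: b→-25 (≡35 mod 60), so (30,35,40)→(30,-25,35)
f: reduced (well bottom): (30,-25,35) with a≤c, −a<b≤a
g: translate: b→-9815 (≡22405 mod 32220), so (16110,22405,7790)→(16110,-9815,1495)
g: flip: (16110,-9815,1495)→(1495,9815,16110)
g: translate: b→845 (≡9815 mod 2990), so (1495,9815,16110)→(1495,845,120)
g: flip: (1495,845,120)→(120,-845,1495)
g: translate: b→115 (≡-845 mod 240), so (120,-845,1495)→(120,115,35)
g: flip: (120,115,35)→(35,-115,120)
g: translate: b→25 (≡-115 mod 70), so (35,-115,120)→(35,25,30)
g: flip: (35,25,30)→(30,-25,35)
g: reduced (well bottom): (30,-25,35) with a≤c, −a<b≤a
reduced forms (30, -25, 35) vs (30, -25, 35) ⇒ equivalent

yes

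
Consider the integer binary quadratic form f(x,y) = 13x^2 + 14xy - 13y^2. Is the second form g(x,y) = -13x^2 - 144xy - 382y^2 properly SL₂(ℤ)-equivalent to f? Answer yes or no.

D₁ = 872, D₂ = 872
river cycle of f (length 14): (-13, 12, 14), (14, 16, -11), (-11, 28, 2), (2, 28, -11), (-11, 16, 14), (14, 12, -13), (-13, 14, 13), (13, 12, -14), (-14, 16, 11), (11, 28, -2), … (4 more)
river cycle of g (length 14): (-13, 12, 14), (14, 16, -11), (-11, 28, 2), (2, 28, -11), (-11, 16, 14), (14, 12, -13), (-13, 14, 13), (13, 12, -14), (-14, 16, 11), (11, 28, -2), … (4 more)
cycles coincide ⇒ equivalent

yes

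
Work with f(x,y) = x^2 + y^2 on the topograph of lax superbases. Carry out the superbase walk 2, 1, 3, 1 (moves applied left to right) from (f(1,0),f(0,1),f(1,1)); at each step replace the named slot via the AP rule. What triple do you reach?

start (1,1,2) = (f(1,0),f(0,1),f(1,1))
replace slot 2: 2·(1+2) − 1 = 5 → (1,5,2)
replace slot 1: 2·(5+2) − 1 = 13 → (13,5,2)
replace slot 3: 2·(13+5) − 2 = 34 → (13,5,34)
replace slot 1: 2·(5+34) − 13 = 65 → (65,5,34)

65,5,34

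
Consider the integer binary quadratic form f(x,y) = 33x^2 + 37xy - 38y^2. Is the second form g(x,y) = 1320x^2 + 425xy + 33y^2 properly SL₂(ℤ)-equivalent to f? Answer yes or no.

D₁ = 6385, D₂ = 6385
river cycle of f (length 122): (-38, 39, 32), (32, 25, -45), (-45, 65, 12), (12, 79, -3), (-3, 77, 38), (38, 75, -5), (-5, 75, 38), (38, 77, -3), (-3, 79, 12), (12, 65, -45), … (112 more)
river cycle of g (length 122): (33, 37, -38), (-38, 39, 32), (32, 25, -45), (-45, 65, 12), (12, 79, -3), (-3, 77, 38), (38, 75, -5), (-5, 75, 38), (38, 77, -3), (-3, 79, 12), … (112 more)
cycles coincide ⇒ equivalent

yes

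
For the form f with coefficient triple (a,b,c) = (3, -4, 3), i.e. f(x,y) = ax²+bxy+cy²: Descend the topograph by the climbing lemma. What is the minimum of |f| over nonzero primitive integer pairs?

translate: b→2 (≡-4 mod 6), so (3,-4,3)→(3,2,2)
flip: (3,2,2)→(2,-2,3)
translate: b→2 (≡-2 mod 4), so (2,-2,3)→(2,2,3)
reduced (well bottom): (2,2,3) with a≤c, −a<b≤a
well minimum = a = 2

2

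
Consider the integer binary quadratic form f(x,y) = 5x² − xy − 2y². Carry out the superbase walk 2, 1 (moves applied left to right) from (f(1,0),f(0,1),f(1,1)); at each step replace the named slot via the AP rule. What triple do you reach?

start (5,-2,2) = (f(1,0),f(0,1),f(1,1))
replace slot 2: 2·(5+2) − (-2) = 16 → (5,16,2)
replace slot 1: 2·(16+2) − 5 = 31 → (31,16,2)

31,16,2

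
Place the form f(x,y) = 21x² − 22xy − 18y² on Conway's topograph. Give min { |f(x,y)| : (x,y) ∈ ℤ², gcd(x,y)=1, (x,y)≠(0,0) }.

descent: ρ → (-18,22,21)  [lands on river]
river: ρ → (21,20,-19)
river: ρ → (-19,18,22)
river: ρ → (22,26,-15)
river: ρ → (-15,34,14)
river: ρ → (14,22,-27)
river: ρ → (-27,32,9)
river: ρ → (9,40,-11)
river: ρ → (-11,26,30)
river: ρ → (30,34,-7)
river: ρ → (-7,36,25)
river: ρ → (25,14,-18)
closes: descent 1, river 12
min |a| on river = 7

7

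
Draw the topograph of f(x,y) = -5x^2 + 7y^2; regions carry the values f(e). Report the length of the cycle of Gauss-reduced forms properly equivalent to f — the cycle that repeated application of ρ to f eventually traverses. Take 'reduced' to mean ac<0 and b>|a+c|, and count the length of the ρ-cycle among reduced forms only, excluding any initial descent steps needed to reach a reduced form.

D = 140, ⌊√D⌋ = 11
descent: ρ → (7,0,-5)
descent: ρ → (-5,10,2)  [lands on river]
river: ρ → (2,10,-5)
ρ-cycle length = 2 (tail of 2 descent steps not counted)

2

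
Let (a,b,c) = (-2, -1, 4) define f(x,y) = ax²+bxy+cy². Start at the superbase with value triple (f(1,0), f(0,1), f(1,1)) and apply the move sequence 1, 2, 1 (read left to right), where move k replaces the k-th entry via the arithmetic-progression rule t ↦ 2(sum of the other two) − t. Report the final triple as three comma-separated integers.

start (-2,4,1) = (f(1,0),f(0,1),f(1,1))
replace slot 1: 2·(4+1) − (-2) = 12 → (12,4,1)
replace slot 2: 2·(12+1) − 4 = 22 → (12,22,1)
replace slot 1: 2·(22+1) − 12 = 34 → (34,22,1)

34,22,1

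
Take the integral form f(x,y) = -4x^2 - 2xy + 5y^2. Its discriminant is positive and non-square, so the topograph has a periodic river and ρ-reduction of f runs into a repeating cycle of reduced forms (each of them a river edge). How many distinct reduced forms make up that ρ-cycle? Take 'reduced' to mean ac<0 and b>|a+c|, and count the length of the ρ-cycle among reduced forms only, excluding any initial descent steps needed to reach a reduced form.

D = 84, ⌊√D⌋ = 9
descent: ρ → (5,2,-4)  [lands on river]
river: ρ → (-4,6,3)
river: ρ → (3,6,-4)
river: ρ → (-4,2,5)
river: ρ → (5,8,-1)
river: ρ → (-1,8,5)
ρ-cycle length = 6 (tail of 1 descent step not counted)

6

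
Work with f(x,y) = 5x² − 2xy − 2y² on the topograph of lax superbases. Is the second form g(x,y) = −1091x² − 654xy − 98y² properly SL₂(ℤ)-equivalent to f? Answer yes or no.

D₁ = 44, D₂ = 44
river cycle of f (length 2): (-2, 6, 1), (1, 6, -2)
river cycle of g (length 2): (1, 6, -2), (-2, 6, 1)
cycles coincide ⇒ equivalent

yes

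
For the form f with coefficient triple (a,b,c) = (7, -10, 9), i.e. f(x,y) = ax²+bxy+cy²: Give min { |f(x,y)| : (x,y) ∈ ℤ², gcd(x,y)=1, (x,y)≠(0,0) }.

translate: b→4 (≡-10 mod 14), so (7,-10,9)→(7,4,6)
flip: (7,4,6)→(6,-4,7)
reduced (well bottom): (6,-4,7) with a≤c, −a<b≤a
well minimum = a = 6

6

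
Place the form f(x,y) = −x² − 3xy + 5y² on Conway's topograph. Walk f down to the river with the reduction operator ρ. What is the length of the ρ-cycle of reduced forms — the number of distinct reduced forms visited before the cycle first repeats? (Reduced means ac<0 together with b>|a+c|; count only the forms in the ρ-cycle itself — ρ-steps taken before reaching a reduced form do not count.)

D = 29, ⌊√D⌋ = 5
descent: ρ → (5,3,-1)
descent: ρ → (-1,5,1)  [lands on river]
river: ρ → (1,5,-1)
ρ-cycle length = 2 (tail of 2 descent steps not counted)

2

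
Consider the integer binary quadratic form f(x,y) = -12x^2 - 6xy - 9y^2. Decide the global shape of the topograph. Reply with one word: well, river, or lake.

D = b²−4ac = (-6)² − 4·(-12)·(-9) = -396
D < 0 ⇒ definite ⇒ every region one sign ⇒ single well

well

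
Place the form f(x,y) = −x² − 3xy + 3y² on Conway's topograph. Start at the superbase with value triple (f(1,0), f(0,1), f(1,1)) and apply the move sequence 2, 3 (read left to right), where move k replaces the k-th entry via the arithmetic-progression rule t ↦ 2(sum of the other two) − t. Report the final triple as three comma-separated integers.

start (-1,3,-1) = (f(1,0),f(0,1),f(1,1))
replace slot 2: 2·((-1)+(-1)) − 3 = -7 → (-1,-7,-1)
replace slot 3: 2·((-1)+(-7)) − (-1) = -15 → (-1,-7,-15)

-1,-7,-15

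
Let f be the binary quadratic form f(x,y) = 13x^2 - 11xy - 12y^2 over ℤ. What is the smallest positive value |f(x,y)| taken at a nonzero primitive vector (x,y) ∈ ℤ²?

descent: ρ → (-12,11,13)  [lands on river]
river: ρ → (13,15,-10)
river: ρ → (-10,25,3)
river: ρ → (3,23,-18)
river: ρ → (-18,13,8)
river: ρ → (8,19,-12)
river: ρ → (-12,5,15)
river: ρ → (15,25,-2)
river: ρ → (-2,27,2)
river: ρ → (2,25,-15)
river: ρ → (-15,5,12)
river: ρ → (12,19,-8)
river: ρ → (-8,13,18)
river: ρ → (18,23,-3)
river: ρ → (-3,25,10)
river: ρ → (10,15,-13)
river: ρ → (-13,11,12)
river: ρ → (12,13,-12)
closes: descent 1, river 18
min |a| on river = 2

2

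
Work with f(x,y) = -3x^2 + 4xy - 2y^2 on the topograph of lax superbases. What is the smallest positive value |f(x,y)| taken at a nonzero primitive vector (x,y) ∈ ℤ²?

translate: b→2 (≡-4 mod 6), so (3,-4,2)→(3,2,1)
flip: (3,2,1)→(1,-2,3)
translate: b→0 (≡-2 mod 2), so (1,-2,3)→(1,0,2)
reduced (well bottom): (1,0,2) with a≤c, −a<b≤a
well minimum |f| = |-1| = 1 (negative-definite)

1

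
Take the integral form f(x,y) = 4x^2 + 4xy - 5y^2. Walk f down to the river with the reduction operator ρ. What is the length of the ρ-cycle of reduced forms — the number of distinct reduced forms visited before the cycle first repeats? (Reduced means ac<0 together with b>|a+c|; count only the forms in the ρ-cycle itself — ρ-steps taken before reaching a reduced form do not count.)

D = 96, ⌊√D⌋ = 9
river: ρ → (-5,6,3)
river: ρ → (3,6,-5)
river: ρ → (-5,4,4)
river: ρ → (4,4,-5)
ρ-cycle length = 4 (tail of 0 descent steps not counted)

4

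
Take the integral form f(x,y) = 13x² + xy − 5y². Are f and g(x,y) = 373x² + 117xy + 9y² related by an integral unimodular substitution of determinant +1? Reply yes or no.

D₁ = 261, D₂ = 261
river cycle of f (length 8): (-5, 9, 9), (9, 9, -5), (-5, 11, 7), (7, 3, -9), (-9, 15, 1), (1, 15, -9), (-9, 3, 7), (7, 11, -5)
river cycle of g (length 8): (9, 9, -5), (-5, 11, 7), (7, 3, -9), (-9, 15, 1), (1, 15, -9), (-9, 3, 7), (7, 11, -5), (-5, 9, 9)
cycles coincide ⇒ equivalent

yes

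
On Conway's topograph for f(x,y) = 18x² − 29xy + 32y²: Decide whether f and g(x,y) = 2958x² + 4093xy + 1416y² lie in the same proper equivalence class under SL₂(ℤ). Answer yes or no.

D₁ = -1463, D₂ = -1463
f: translate: b→7 (≡-29 mod 36), so (18,-29,32)→(18,7,21)
f: reduced (well bottom): (18,7,21) with a≤c, −a<b≤a
g: translate: b→-1823 (≡4093 mod 5916), so (2958,4093,1416)→(2958,-1823,281)
g: flip: (2958,-1823,281)→(281,1823,2958)
g: translate: b→137 (≡1823 mod 562), so (281,1823,2958)→(281,137,18)
g: flip: (281,137,18)→(18,-137,281)
g: translate: b→7 (≡-137 mod 36), so (18,-137,281)→(18,7,21)
g: reduced (well bottom): (18,7,21) with a≤c, −a<b≤a
reduced forms (18, 7, 21) vs (18, 7, 21) ⇒ equivalent

yes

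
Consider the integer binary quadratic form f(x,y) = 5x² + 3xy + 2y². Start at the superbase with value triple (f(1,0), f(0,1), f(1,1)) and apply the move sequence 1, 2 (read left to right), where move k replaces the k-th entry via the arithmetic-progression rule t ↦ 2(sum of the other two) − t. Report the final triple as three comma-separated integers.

start (5,2,10) = (f(1,0),f(0,1),f(1,1))
replace slot 1: 2·(2+10) − 5 = 19 → (19,2,10)
replace slot 2: 2·(19+10) − 2 = 56 → (19,56,10)

19,56,10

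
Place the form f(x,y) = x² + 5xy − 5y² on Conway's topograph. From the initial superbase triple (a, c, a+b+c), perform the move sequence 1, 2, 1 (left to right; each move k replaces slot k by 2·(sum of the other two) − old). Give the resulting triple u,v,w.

start (1,-5,1) = (f(1,0),f(0,1),f(1,1))
replace slot 1: 2·((-5)+1) − 1 = -9 → (-9,-5,1)
replace slot 2: 2·((-9)+1) − (-5) = -11 → (-9,-11,1)
replace slot 1: 2·((-11)+1) − (-9) = -11 → (-11,-11,1)

-11,-11,1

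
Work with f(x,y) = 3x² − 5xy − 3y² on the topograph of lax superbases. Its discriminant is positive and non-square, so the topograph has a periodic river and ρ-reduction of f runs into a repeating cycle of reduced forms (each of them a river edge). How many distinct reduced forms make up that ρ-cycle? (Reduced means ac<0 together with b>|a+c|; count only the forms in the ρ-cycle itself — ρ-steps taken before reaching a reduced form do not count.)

D = 61, ⌊√D⌋ = 7
descent: ρ → (-3,5,3)  [lands on river]
river: ρ → (3,7,-1)
river: ρ → (-1,7,3)
river: ρ → (3,5,-3)
river: ρ → (-3,7,1)
river: ρ → (1,7,-3)
ρ-cycle length = 6 (tail of 1 descent step not counted)

6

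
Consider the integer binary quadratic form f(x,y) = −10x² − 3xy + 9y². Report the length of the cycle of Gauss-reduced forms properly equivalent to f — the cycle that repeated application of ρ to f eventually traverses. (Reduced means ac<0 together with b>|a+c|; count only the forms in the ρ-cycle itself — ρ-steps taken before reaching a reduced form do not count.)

D = 369, ⌊√D⌋ = 19
descent: ρ → (9,3,-10)  [lands on river]
river: ρ → (-10,17,2)
river: ρ → (2,19,-1)
river: ρ → (-1,19,2)
river: ρ → (2,17,-10)
river: ρ → (-10,3,9)
river: ρ → (9,15,-4)
river: ρ → (-4,17,5)
river: ρ → (5,13,-10)
river: ρ → (-10,7,8)
river: ρ → (8,9,-9)
river: ρ → (-9,9,8)
river: ρ → (8,7,-10)
river: ρ → (-10,13,5)
river: ρ → (5,17,-4)
river: ρ → (-4,15,9)
ρ-cycle length = 16 (tail of 1 descent step not counted)

16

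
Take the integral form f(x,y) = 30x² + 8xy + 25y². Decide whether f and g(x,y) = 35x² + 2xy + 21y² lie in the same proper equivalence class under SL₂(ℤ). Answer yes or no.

D₁ = -2936, D₂ = -2936
f: flip: (30,8,25)→(25,-8,30)
f: reduced (well bottom): (25,-8,30) with a≤c, −a<b≤a
g: flip: (35,2,21)→(21,-2,35)
g: reduced (well bottom): (21,-2,35) with a≤c, −a<b≤a
reduced forms (25, -8, 30) vs (21, -2, 35) ⇒ inequivalent

no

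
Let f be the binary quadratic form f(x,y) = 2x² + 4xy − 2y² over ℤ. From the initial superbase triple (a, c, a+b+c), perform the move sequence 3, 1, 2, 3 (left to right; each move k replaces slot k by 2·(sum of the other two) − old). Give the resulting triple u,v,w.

start (2,-2,4) = (f(1,0),f(0,1),f(1,1))
replace slot 3: 2·(2+(-2)) − 4 = -4 → (2,-2,-4)
replace slot 1: 2·((-2)+(-4)) − 2 = -14 → (-14,-2,-4)
replace slot 2: 2·((-14)+(-4)) − (-2) = -34 → (-14,-34,-4)
replace slot 3: 2·((-14)+(-34)) − (-4) = -92 → (-14,-34,-92)

-14,-34,-92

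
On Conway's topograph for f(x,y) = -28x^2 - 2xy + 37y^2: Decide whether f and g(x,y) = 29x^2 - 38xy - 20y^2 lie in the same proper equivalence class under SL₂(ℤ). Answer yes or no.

D₁ = 4148, D₂ = 3764
discriminants differ ⇒ not SL₂(ℤ)-equivalent

no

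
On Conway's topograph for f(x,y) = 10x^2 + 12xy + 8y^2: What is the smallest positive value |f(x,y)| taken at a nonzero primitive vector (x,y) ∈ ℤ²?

translate: b→-8 (≡12 mod 20), so (10,12,8)→(10,-8,6)
flip: (10,-8,6)→(6,8,10)
translate: b→-4 (≡8 mod 12), so (6,8,10)→(6,-4,8)
reduced (well bottom): (6,-4,8) with a≤c, −a<b≤a
well minimum = a = 6

6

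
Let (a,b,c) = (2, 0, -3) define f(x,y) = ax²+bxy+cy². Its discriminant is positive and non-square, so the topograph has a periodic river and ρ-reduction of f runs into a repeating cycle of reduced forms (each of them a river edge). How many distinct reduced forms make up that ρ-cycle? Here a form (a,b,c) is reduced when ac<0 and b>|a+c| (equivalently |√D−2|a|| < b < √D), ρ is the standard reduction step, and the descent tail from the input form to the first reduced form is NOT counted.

D = 24, ⌊√D⌋ = 4
descent: ρ → (-3,0,2)
descent: ρ → (2,4,-1)  [lands on river]
river: ρ → (-1,4,2)
ρ-cycle length = 2 (tail of 2 descent steps not counted)

2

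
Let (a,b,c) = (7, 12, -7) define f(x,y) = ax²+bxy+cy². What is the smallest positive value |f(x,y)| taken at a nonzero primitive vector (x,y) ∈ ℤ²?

river: ρ → (-7,16,3)
river: ρ → (3,14,-12)
river: ρ → (-12,10,5)
river: ρ → (5,10,-12)
river: ρ → (-12,14,3)
river: ρ → (3,16,-7)
river: ρ → (-7,12,7)
river: ρ → (7,16,-3)
river: ρ → (-3,14,12)
river: ρ → (12,10,-5)
river: ρ → (-5,10,12)
river: ρ → (12,14,-3)
river: ρ → (-3,16,7)
river: ρ → (7,12,-7)
closes: descent 0, river 14
min |a| on river = 3

3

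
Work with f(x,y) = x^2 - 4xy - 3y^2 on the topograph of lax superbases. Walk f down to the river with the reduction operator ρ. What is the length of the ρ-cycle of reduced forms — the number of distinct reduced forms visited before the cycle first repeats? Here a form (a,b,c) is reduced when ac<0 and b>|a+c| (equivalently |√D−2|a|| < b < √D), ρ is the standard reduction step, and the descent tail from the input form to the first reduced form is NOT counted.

D = 28, ⌊√D⌋ = 5
descent: ρ → (-3,4,1)  [lands on river]
river: ρ → (1,4,-3)
river: ρ → (-3,2,2)
river: ρ → (2,2,-3)
ρ-cycle length = 4 (tail of 1 descent step not counted)

4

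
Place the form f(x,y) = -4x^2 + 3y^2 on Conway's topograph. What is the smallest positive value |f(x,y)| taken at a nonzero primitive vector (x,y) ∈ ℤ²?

descent: ρ → (3,6,-1)  [lands on river]
river: ρ → (-1,6,3)
closes: descent 1, river 2
min |a| on river = 1

1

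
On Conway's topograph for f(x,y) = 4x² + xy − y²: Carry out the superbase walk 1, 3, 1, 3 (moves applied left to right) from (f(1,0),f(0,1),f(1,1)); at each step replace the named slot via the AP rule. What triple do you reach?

start (4,-1,4) = (f(1,0),f(0,1),f(1,1))
replace slot 1: 2·((-1)+4) − 4 = 2 → (2,-1,4)
replace slot 3: 2·(2+(-1)) − 4 = -2 → (2,-1,-2)
replace slot 1: 2·((-1)+(-2)) − 2 = -8 → (-8,-1,-2)
replace slot 3: 2·((-8)+(-1)) − (-2) = -16 → (-8,-1,-16)

-8,-1,-16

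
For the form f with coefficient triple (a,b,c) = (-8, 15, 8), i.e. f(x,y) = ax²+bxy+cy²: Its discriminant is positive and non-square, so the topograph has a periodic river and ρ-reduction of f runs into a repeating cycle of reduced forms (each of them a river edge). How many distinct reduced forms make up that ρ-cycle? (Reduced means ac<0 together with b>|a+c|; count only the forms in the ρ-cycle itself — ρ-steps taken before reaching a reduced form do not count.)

D = 481, ⌊√D⌋ = 21
river: ρ → (8,17,-6)
river: ρ → (-6,19,5)
river: ρ → (5,21,-2)
river: ρ → (-2,19,15)
river: ρ → (15,11,-6)
river: ρ → (-6,13,13)
river: ρ → (13,13,-6)
river: ρ → (-6,11,15)
river: ρ → (15,19,-2)
river: ρ → (-2,21,5)
river: ρ → (5,19,-6)
river: ρ → (-6,17,8)
river: ρ → (8,15,-8)
river: ρ → (-8,17,6)
river: ρ → (6,19,-5)
river: ρ → (-5,21,2)
river: ρ → (2,19,-15)
river: ρ → (-15,11,6)
river: ρ → (6,13,-13)
river: ρ → (-13,13,6)
river: ρ → (6,11,-15)
river: ρ → (-15,19,2)
river: ρ → (2,21,-5)
river: ρ → (-5,19,6)
river: ρ → (6,17,-8)
river: ρ → (-8,15,8)
ρ-cycle length = 26 (tail of 0 descent steps not counted)

26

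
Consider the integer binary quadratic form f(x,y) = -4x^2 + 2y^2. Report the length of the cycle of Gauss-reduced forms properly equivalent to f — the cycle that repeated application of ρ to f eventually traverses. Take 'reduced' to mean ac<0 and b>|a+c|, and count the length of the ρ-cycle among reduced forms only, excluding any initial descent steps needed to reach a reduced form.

D = 32, ⌊√D⌋ = 5
descent: ρ → (2,4,-2)  [lands on river]
river: ρ → (-2,4,2)
ρ-cycle length = 2 (tail of 1 descent step not counted)

2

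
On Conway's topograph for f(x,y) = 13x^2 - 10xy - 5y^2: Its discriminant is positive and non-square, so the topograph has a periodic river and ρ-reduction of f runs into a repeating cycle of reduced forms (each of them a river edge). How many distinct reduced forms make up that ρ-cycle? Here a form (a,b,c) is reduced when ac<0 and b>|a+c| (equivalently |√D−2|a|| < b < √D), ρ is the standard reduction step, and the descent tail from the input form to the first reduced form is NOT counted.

D = 360, ⌊√D⌋ = 18
descent: ρ → (-5,10,13)  [lands on river]
river: ρ → (13,16,-2)
river: ρ → (-2,16,13)
river: ρ → (13,10,-5)
ρ-cycle length = 4 (tail of 1 descent step not counted)

4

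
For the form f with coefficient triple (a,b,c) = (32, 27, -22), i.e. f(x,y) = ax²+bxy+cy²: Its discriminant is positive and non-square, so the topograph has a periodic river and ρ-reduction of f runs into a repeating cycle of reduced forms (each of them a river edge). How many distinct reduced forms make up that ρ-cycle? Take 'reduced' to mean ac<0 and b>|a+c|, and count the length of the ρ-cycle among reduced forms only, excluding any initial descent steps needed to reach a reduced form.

D = 3545, ⌊√D⌋ = 59
river: ρ → (-22,17,37)
river: ρ → (37,57,-2)
river: ρ → (-2,59,8)
river: ρ → (8,53,-23)
river: ρ → (-23,39,22)
river: ρ → (22,49,-13)
river: ρ → (-13,55,10)
river: ρ → (10,45,-38)
river: ρ → (-38,31,17)
river: ρ → (17,37,-32)
river: ρ → (-32,27,22)
river: ρ → (22,17,-37)
river: ρ → (-37,57,2)
river: ρ → (2,59,-8)
river: ρ → (-8,53,23)
river: ρ → (23,39,-22)
river: ρ → (-22,49,13)
river: ρ → (13,55,-10)
river: ρ → (-10,45,38)
river: ρ → (38,31,-17)
river: ρ → (-17,37,32)
river: ρ → (32,27,-22)
ρ-cycle length = 22 (tail of 0 descent steps not counted)

22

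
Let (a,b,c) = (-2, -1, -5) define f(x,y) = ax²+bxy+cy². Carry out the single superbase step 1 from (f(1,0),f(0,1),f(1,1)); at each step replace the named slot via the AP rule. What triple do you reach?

start (-2,-5,-8) = (f(1,0),f(0,1),f(1,1))
replace slot 1: 2·((-5)+(-8)) − (-2) = -24 → (-24,-5,-8)

-24,-5,-8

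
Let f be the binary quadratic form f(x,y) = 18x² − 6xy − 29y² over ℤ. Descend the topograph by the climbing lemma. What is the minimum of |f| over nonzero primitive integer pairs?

descent: ρ → (-29,6,18)
descent: ρ → (18,30,-17)  [lands on river]
river: ρ → (-17,38,10)
river: ρ → (10,42,-9)
river: ρ → (-9,30,34)
river: ρ → (34,38,-5)
river: ρ → (-5,42,18)
closes: descent 2, river 6
min |a| on river = 5

5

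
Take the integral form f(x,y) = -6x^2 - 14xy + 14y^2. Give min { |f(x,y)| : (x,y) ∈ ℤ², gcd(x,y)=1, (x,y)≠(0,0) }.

descent: ρ → (14,14,-6)  [lands on river]
river: ρ → (-6,22,2)
river: ρ → (2,22,-6)
river: ρ → (-6,14,14)
closes: descent 1, river 4
min |a| on river = 2

2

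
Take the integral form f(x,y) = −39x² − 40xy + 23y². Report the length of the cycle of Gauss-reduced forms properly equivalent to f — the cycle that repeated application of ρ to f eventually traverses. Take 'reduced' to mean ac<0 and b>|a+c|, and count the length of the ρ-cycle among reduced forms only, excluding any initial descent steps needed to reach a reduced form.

D = 5188, ⌊√D⌋ = 72
descent: ρ → (23,40,-39)  [lands on river]
river: ρ → (-39,38,24)
river: ρ → (24,58,-19)
river: ρ → (-19,56,27)
river: ρ → (27,52,-23)
river: ρ → (-23,40,39)
river: ρ → (39,38,-24)
river: ρ → (-24,58,19)
river: ρ → (19,56,-27)
river: ρ → (-27,52,23)
ρ-cycle length = 10 (tail of 1 descent step not counted)

10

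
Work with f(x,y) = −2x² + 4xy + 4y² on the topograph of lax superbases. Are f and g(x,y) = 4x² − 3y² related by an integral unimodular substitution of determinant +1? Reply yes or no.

D₁ = 48, D₂ = 48
river cycle of f (length 2): (4, 4, -2), (-2, 4, 4)
river cycle of g (length 2): (-3, 6, 1), (1, 6, -3)
cycles differ ⇒ inequivalent

no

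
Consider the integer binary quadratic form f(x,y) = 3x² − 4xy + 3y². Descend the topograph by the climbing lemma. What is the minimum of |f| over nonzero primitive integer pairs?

translate: b→2 (≡-4 mod 6), so (3,-4,3)→(3,2,2)
flip: (3,2,2)→(2,-2,3)
translate: b→2 (≡-2 mod 4), so (2,-2,3)→(2,2,3)
reduced (well bottom): (2,2,3) with a≤c, −a<b≤a
well minimum = a = 2

2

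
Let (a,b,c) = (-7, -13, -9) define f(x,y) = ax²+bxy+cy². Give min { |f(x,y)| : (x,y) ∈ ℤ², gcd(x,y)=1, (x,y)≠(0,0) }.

translate: b→-1 (≡13 mod 14), so (7,13,9)→(7,-1,3)
flip: (7,-1,3)→(3,1,7)
reduced (well bottom): (3,1,7) with a≤c, −a<b≤a
well minimum |f| = |-3| = 3 (negative-definite)

3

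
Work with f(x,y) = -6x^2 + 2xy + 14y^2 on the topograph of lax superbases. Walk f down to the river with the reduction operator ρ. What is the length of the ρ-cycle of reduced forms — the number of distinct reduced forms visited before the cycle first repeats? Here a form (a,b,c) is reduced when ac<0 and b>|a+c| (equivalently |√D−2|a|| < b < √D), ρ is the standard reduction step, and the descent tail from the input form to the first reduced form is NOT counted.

D = 340, ⌊√D⌋ = 18
descent: ρ → (14,-2,-6)
descent: ρ → (-6,14,6)  [lands on river]
river: ρ → (6,10,-10)
river: ρ → (-10,10,6)
river: ρ → (6,14,-6)
river: ρ → (-6,10,10)
river: ρ → (10,10,-6)
ρ-cycle length = 6 (tail of 2 descent steps not counted)

6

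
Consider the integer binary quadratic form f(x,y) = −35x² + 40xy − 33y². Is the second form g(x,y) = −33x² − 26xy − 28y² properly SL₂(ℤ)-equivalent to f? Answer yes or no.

D₁ = -3020, D₂ = -3020
f is negative-definite; reduce −f:
−f: translate: b→30 (≡-40 mod 70), so (35,-40,33)→(35,30,28)
−f: flip: (35,30,28)→(28,-30,35)
−f: translate: b→26 (≡-30 mod 56), so (28,-30,35)→(28,26,33)
−f: reduced (well bottom): (28,26,33) with a≤c, −a<b≤a
flip sign back: reduced form of f is (-28,-26,-33)
g is negative-definite; reduce −g:
−g: flip: (33,26,28)→(28,-26,33)
−g: reduced (well bottom): (28,-26,33) with a≤c, −a<b≤a
flip sign back: reduced form of g is (-28,26,-33)
reduced forms (-28, -26, -33) vs (-28, 26, -33) ⇒ inequivalent

no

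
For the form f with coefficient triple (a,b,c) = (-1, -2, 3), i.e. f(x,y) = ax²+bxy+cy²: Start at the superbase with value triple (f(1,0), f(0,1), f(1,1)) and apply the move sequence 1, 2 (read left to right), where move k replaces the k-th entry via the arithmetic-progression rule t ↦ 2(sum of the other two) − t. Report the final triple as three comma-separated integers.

start (-1,3,0) = (f(1,0),f(0,1),f(1,1))
replace slot 1: 2·(3+0) − (-1) = 7 → (7,3,0)
replace slot 2: 2·(7+0) − 3 = 11 → (7,11,0)

7,11,0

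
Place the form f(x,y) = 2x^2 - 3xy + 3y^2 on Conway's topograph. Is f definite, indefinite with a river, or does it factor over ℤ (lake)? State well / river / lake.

D = b²−4ac = (-3)² − 4·2·3 = -15
D < 0 ⇒ definite ⇒ every region one sign ⇒ single well

well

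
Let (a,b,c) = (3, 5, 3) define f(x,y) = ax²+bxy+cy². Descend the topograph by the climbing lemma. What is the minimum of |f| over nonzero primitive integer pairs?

translate: b→-1 (≡5 mod 6), so (3,5,3)→(3,-1,1)
flip: (3,-1,1)→(1,1,3)
reduced (well bottom): (1,1,3) with a≤c, −a<b≤a
well minimum = a = 1

1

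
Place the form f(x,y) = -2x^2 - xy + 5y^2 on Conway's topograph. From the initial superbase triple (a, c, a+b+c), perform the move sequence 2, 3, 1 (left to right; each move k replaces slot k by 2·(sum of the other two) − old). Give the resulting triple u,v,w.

start (-2,5,2) = (f(1,0),f(0,1),f(1,1))
replace slot 2: 2·((-2)+2) − 5 = -5 → (-2,-5,2)
replace slot 3: 2·((-2)+(-5)) − 2 = -16 → (-2,-5,-16)
replace slot 1: 2·((-5)+(-16)) − (-2) = -40 → (-40,-5,-16)

-40,-5,-16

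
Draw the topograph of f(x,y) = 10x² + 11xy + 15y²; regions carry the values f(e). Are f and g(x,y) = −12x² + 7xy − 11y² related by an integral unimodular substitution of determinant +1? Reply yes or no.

D₁ = -479, D₂ = -479
f: translate: b→-9 (≡11 mod 20), so (10,11,15)→(10,-9,14)
f: reduced (well bottom): (10,-9,14) with a≤c, −a<b≤a
g is negative-definite; reduce −g:
−g: flip: (12,-7,11)→(11,7,12)
−g: reduced (well bottom): (11,7,12) with a≤c, −a<b≤a
flip sign back: reduced form of g is (-11,-7,-12)
reduced forms (10, -9, 14) vs (-11, -7, -12) ⇒ inequivalent

no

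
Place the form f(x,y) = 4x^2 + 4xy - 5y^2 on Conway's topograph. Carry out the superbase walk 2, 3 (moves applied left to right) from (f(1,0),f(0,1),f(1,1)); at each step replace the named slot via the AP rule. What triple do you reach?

start (4,-5,3) = (f(1,0),f(0,1),f(1,1))
replace slot 2: 2·(4+3) − (-5) = 19 → (4,19,3)
replace slot 3: 2·(4+19) − 3 = 43 → (4,19,43)

4,19,43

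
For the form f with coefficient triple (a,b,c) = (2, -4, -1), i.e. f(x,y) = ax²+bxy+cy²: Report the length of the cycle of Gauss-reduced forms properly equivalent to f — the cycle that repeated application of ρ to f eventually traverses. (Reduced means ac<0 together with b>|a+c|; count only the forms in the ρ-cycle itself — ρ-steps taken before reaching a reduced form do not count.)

D = 24, ⌊√D⌋ = 4
descent: ρ → (-1,4,2)  [lands on river]
river: ρ → (2,4,-1)
ρ-cycle length = 2 (tail of 1 descent step not counted)

2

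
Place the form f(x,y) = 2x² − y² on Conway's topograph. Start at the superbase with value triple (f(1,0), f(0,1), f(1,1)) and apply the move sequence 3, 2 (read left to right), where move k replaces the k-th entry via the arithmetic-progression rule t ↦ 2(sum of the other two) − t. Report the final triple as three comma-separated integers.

start (2,-1,1) = (f(1,0),f(0,1),f(1,1))
replace slot 3: 2·(2+(-1)) − 1 = 1 → (2,-1,1)
replace slot 2: 2·(2+1) − (-1) = 7 → (2,7,1)

2,7,1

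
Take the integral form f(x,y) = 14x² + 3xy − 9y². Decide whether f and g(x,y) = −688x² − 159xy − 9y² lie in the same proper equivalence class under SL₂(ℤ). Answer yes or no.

D₁ = 513, D₂ = 513
river cycle of f (length 16): (-9, 15, 8), (8, 17, -7), (-7, 11, 14), (14, 17, -4), (-4, 15, 18), (18, 21, -1), (-1, 21, 18), (18, 15, -4), (-4, 17, 14), (14, 11, -7), … (6 more)
river cycle of g (length 16): (-9, 15, 8), (8, 17, -7), (-7, 11, 14), (14, 17, -4), (-4, 15, 18), (18, 21, -1), (-1, 21, 18), (18, 15, -4), (-4, 17, 14), (14, 11, -7), … (6 more)
cycles coincide ⇒ equivalent

yes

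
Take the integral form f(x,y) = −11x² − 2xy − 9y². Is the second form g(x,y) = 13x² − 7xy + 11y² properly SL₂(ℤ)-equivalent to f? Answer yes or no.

D₁ = -392, D₂ = -523
discriminants differ ⇒ not SL₂(ℤ)-equivalent

no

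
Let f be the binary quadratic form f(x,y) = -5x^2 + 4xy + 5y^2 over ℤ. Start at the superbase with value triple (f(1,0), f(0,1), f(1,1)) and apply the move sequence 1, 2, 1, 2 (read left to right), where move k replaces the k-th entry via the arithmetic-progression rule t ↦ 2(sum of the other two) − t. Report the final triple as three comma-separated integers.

start (-5,5,4) = (f(1,0),f(0,1),f(1,1))
replace slot 1: 2·(5+4) − (-5) = 23 → (23,5,4)
replace slot 2: 2·(23+4) − 5 = 49 → (23,49,4)
replace slot 1: 2·(49+4) − 23 = 83 → (83,49,4)
replace slot 2: 2·(83+4) − 49 = 125 → (83,125,4)

83,125,4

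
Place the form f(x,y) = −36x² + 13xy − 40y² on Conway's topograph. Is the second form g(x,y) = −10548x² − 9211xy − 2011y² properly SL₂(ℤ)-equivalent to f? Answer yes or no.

D₁ = -5591, D₂ = -5591
f is negative-definite; reduce −f:
−f: reduced (well bottom): (36,-13,40) with a≤c, −a<b≤a
flip sign back: reduced form of f is (-36,13,-40)
g is negative-definite; reduce −g:
−g: flip: (10548,9211,2011)→(2011,-9211,10548)
−g: translate: b→-1167 (≡-9211 mod 4022), so (2011,-9211,10548)→(2011,-1167,170)
−g: flip: (2011,-1167,170)→(170,1167,2011)
−g: translate: b→147 (≡1167 mod 340), so (170,1167,2011)→(170,147,40)
−g: flip: (170,147,40)→(40,-147,170)
−g: translate: b→13 (≡-147 mod 80), so (40,-147,170)→(40,13,36)
−g: flip: (40,13,36)→(36,-13,40)
−g: reduced (well bottom): (36,-13,40) with a≤c, −a<b≤a
flip sign back: reduced form of g is (-36,13,-40)
reduced forms (-36, 13, -40) vs (-36, 13, -40) ⇒ equivalent

yes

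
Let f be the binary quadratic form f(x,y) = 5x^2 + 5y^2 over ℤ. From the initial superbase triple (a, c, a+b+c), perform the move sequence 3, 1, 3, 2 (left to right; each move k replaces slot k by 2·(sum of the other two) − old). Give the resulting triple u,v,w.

start (5,5,10) = (f(1,0),f(0,1),f(1,1))
replace slot 3: 2·(5+5) − 10 = 10 → (5,5,10)
replace slot 1: 2·(5+10) − 5 = 25 → (25,5,10)
replace slot 3: 2·(25+5) − 10 = 50 → (25,5,50)
replace slot 2: 2·(25+50) − 5 = 145 → (25,145,50)

25,145,50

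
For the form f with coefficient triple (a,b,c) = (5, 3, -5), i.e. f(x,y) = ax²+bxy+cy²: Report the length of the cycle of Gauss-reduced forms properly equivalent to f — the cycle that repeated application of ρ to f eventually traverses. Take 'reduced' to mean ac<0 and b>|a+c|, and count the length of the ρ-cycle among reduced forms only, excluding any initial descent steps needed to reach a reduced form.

D = 109, ⌊√D⌋ = 10
river: ρ → (-5,7,3)
river: ρ → (3,5,-7)
river: ρ → (-7,9,1)
river: ρ → (1,9,-7)
river: ρ → (-7,5,3)
river: ρ → (3,7,-5)
river: ρ → (-5,3,5)
river: ρ → (5,7,-3)
river: ρ → (-3,5,7)
river: ρ → (7,9,-1)
river: ρ → (-1,9,7)
river: ρ → (7,5,-3)
river: ρ → (-3,7,5)
river: ρ → (5,3,-5)
ρ-cycle length = 14 (tail of 0 descent steps not counted)

14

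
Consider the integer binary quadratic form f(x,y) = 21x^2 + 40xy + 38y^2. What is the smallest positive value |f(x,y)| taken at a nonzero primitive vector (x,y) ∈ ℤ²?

translate: b→-2 (≡40 mod 42), so (21,40,38)→(21,-2,19)
flip: (21,-2,19)→(19,2,21)
reduced (well bottom): (19,2,21) with a≤c, −a<b≤a
well minimum = a = 19

19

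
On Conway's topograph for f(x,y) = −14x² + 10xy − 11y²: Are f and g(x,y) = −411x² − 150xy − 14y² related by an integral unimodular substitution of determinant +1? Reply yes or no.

D₁ = -516, D₂ = -516
f is negative-definite; reduce −f:
−f: flip: (14,-10,11)→(11,10,14)
−f: reduced (well bottom): (11,10,14) with a≤c, −a<b≤a
flip sign back: reduced form of f is (-11,-10,-14)
g is negative-definite; reduce −g:
−g: flip: (411,150,14)→(14,-150,411)
−g: translate: b→-10 (≡-150 mod 28), so (14,-150,411)→(14,-10,11)
−g: flip: (14,-10,11)→(11,10,14)
−g: reduced (well bottom): (11,10,14) with a≤c, −a<b≤a
flip sign back: reduced form of g is (-11,-10,-14)
reduced forms (-11, -10, -14) vs (-11, -10, -14) ⇒ equivalent

yes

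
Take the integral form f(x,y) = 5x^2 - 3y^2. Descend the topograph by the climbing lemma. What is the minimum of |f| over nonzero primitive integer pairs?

descent: ρ → (-3,6,2)  [lands on river]
river: ρ → (2,6,-3)
closes: descent 1, river 2
min |a| on river = 2

2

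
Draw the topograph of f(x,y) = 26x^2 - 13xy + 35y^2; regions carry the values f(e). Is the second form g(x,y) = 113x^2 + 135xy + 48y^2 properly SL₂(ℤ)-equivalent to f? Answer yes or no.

D₁ = -3471, D₂ = -3471
f: reduced (well bottom): (26,-13,35) with a≤c, −a<b≤a
g: translate: b→-91 (≡135 mod 226), so (113,135,48)→(113,-91,26)
g: flip: (113,-91,26)→(26,91,113)
g: translate: b→-13 (≡91 mod 52), so (26,91,113)→(26,-13,35)
g: reduced (well bottom): (26,-13,35) with a≤c, −a<b≤a
reduced forms (26, -13, 35) vs (26, -13, 35) ⇒ equivalent

yes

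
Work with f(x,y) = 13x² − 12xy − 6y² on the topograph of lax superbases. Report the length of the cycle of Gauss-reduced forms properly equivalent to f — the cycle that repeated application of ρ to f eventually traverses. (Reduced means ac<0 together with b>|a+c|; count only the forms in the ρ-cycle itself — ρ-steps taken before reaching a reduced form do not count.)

D = 456, ⌊√D⌋ = 21
descent: ρ → (-6,12,13)  [lands on river]
river: ρ → (13,14,-5)
river: ρ → (-5,16,10)
river: ρ → (10,4,-11)
river: ρ → (-11,18,3)
river: ρ → (3,18,-11)
river: ρ → (-11,4,10)
river: ρ → (10,16,-5)
river: ρ → (-5,14,13)
river: ρ → (13,12,-6)
ρ-cycle length = 10 (tail of 1 descent step not counted)

10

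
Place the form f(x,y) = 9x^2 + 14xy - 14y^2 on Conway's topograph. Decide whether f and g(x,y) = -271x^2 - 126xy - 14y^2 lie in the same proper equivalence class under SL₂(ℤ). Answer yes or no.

D₁ = 700, D₂ = 700
river cycle of f (length 6): (-14, 14, 9), (9, 22, -6), (-6, 26, 1), (1, 26, -6), (-6, 22, 9), (9, 14, -14)
river cycle of g (length 6): (-14, 14, 9), (9, 22, -6), (-6, 26, 1), (1, 26, -6), (-6, 22, 9), (9, 14, -14)
cycles coincide ⇒ equivalent

yes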